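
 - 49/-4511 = 49/4511 = 0.01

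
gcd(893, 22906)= 1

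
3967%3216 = 751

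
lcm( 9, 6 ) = 18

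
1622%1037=585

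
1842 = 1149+693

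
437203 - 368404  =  68799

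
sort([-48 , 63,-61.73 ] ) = [  -  61.73, - 48,63]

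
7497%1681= 773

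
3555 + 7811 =11366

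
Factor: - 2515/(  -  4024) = 2^(-3)*5^1 = 5/8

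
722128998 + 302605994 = 1024734992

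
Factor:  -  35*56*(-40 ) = 2^6*5^2*7^2 = 78400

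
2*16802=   33604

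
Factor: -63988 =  - 2^2*17^1*941^1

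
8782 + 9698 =18480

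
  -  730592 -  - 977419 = 246827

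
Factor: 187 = 11^1*17^1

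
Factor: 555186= 2^1*3^1*17^1*5443^1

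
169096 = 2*84548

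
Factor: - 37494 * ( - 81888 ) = 2^6 *3^3*853^1*2083^1 = 3070308672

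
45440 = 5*9088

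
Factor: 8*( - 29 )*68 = -2^5*17^1*29^1 = -15776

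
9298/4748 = 4649/2374= 1.96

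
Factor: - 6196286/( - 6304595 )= 2^1*5^( - 1) * 11^(  -  1) * 1451^( - 1)*39217^1 = 78434/79805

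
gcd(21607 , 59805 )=1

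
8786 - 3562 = 5224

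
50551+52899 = 103450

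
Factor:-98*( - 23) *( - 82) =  - 184828 = - 2^2*7^2 * 23^1 * 41^1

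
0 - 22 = -22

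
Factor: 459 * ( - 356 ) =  - 2^2*3^3*17^1*89^1 = - 163404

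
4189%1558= 1073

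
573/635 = 573/635 = 0.90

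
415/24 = 17  +  7/24 = 17.29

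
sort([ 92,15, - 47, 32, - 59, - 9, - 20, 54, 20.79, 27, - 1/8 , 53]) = [ - 59, - 47 , -20, - 9, - 1/8,  15, 20.79,27, 32, 53,54,  92] 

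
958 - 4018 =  - 3060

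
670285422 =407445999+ 262839423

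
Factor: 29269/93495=3^( - 1)*5^ ( -1)*23^(- 1)*271^( - 1)*29269^1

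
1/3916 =1/3916 = 0.00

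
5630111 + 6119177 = 11749288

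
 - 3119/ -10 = 311 + 9/10 = 311.90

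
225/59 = 3 + 48/59 = 3.81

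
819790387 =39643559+780146828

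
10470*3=31410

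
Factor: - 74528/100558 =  - 272/367 = - 2^4 * 17^1*367^( - 1) 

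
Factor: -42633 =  - 3^3 * 1579^1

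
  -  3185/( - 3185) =1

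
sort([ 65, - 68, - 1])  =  [  -  68, - 1,65]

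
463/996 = 463/996 = 0.46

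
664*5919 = 3930216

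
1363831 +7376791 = 8740622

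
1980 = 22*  90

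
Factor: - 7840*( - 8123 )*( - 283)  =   - 18022662560=-2^5*5^1*7^2 * 283^1*8123^1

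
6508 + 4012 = 10520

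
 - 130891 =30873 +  - 161764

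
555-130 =425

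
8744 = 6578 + 2166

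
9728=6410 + 3318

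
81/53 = 1 + 28/53 = 1.53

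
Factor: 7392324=2^2*3^1*616027^1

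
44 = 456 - 412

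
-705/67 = - 11 + 32/67  =  -  10.52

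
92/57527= 92/57527 =0.00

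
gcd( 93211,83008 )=1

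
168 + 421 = 589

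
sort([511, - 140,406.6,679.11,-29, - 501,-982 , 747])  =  [ -982,  -  501, - 140, - 29,406.6,511,679.11,747]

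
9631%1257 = 832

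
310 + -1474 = -1164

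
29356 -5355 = 24001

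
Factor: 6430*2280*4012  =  2^6*3^1 * 5^2*17^1*19^1*59^1*643^1 = 58817524800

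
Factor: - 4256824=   -  2^3*11^1 * 13^1*61^2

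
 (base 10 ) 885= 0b1101110101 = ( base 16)375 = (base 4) 31311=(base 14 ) 473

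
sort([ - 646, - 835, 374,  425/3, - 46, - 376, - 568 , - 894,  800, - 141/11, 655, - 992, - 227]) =[ - 992, - 894, - 835,-646, - 568, - 376,  -  227, - 46, - 141/11, 425/3, 374,  655,800] 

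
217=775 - 558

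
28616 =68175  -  39559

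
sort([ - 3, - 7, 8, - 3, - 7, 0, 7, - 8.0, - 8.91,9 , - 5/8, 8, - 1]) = [ - 8.91, - 8.0 , - 7,-7, - 3,  -  3, - 1,-5/8, 0, 7, 8, 8, 9] 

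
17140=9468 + 7672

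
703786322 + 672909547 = 1376695869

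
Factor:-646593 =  - 3^1  *215531^1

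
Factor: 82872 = 2^3*3^2*1151^1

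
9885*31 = 306435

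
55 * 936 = 51480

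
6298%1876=670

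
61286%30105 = 1076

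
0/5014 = 0 = 0.00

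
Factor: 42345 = 3^2*5^1*941^1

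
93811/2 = 93811/2 = 46905.50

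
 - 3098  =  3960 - 7058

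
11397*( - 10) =-113970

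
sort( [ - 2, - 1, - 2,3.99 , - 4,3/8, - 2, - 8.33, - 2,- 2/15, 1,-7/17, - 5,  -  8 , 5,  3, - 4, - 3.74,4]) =[  -  8.33,- 8, - 5,  -  4,- 4,-3.74,-2,-2,  -  2,- 2  ,-1, - 7/17, -2/15,3/8,  1,3,3.99,4, 5 ] 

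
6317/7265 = 6317/7265  =  0.87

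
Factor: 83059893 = 3^2 * 7^1*  1318411^1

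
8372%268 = 64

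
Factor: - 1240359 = - 3^1 * 29^1*53^1*269^1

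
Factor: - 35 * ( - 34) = 2^1*5^1*7^1*17^1 = 1190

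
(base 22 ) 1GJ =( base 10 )855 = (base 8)1527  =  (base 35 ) OF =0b1101010111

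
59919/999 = 59 + 326/333 = 59.98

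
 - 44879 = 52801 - 97680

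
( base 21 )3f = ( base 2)1001110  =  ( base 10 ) 78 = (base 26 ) 30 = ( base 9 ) 86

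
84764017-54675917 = 30088100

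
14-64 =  - 50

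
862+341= 1203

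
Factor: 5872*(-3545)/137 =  - 20816240/137 = -  2^4 *5^1*137^( - 1)*367^1*709^1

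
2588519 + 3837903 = 6426422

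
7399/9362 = 49/62  =  0.79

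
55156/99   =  55156/99  =  557.13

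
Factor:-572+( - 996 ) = - 2^5 * 7^2 = - 1568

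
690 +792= 1482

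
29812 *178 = 5306536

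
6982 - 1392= 5590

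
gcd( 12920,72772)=4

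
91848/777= 118+54/259 = 118.21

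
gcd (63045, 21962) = 1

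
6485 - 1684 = 4801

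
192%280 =192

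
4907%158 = 9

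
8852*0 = 0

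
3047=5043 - 1996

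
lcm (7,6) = 42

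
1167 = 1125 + 42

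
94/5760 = 47/2880  =  0.02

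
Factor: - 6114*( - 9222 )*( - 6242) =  - 351944608536 = -  2^3*3^2*29^1*53^1*1019^1*3121^1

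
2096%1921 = 175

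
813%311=191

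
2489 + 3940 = 6429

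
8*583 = 4664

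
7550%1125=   800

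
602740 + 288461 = 891201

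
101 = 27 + 74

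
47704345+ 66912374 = 114616719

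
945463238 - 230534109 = 714929129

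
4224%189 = 66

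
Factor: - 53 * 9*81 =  - 3^6*53^1 = -38637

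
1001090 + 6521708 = 7522798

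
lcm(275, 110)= 550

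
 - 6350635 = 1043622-7394257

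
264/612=22/51 = 0.43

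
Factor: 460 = 2^2*5^1 * 23^1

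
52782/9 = 5864 + 2/3 = 5864.67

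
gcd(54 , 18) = 18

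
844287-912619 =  - 68332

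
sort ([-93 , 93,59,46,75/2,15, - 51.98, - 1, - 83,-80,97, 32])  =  [  -  93,  -  83, - 80, - 51.98, -1,15,32, 75/2, 46,59, 93, 97 ]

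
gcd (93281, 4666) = 1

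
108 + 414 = 522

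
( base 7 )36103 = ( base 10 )9313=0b10010001100001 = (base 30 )AAD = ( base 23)HDL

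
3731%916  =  67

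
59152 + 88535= 147687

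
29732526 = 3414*8709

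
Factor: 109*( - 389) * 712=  - 2^3  *  89^1 * 109^1*389^1 =- 30189512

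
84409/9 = 9378  +  7/9  =  9378.78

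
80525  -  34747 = 45778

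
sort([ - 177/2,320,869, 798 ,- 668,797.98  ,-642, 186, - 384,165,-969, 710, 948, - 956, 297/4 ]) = [ - 969,-956,  -  668, - 642, - 384, - 177/2, 297/4,  165, 186,320,710, 797.98, 798,869, 948] 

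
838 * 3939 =3300882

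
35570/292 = 17785/146 = 121.82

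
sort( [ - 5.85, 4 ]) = [-5.85,4 ]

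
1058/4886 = 529/2443 = 0.22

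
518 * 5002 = 2591036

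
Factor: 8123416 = 2^3*7^2*17^1*23^1*53^1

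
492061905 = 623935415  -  131873510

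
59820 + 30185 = 90005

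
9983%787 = 539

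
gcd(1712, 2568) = 856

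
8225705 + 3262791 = 11488496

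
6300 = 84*75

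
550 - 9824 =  - 9274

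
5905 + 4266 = 10171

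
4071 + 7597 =11668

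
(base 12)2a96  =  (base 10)5010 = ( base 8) 11622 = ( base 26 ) 7AI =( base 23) 9AJ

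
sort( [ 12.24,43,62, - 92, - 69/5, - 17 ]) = [ - 92,  -  17, - 69/5 , 12.24,  43,62]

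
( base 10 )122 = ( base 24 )52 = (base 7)233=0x7A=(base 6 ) 322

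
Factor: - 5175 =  - 3^2* 5^2*23^1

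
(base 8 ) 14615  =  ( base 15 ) 1E11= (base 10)6541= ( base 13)2C92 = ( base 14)2553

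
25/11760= 5/2352 = 0.00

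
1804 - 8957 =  - 7153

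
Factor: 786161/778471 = 29^1*179^( - 1) * 4349^( - 1 )* 27109^1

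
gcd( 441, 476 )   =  7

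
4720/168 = 28 + 2/21 = 28.10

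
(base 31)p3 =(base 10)778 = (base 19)22i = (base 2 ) 1100001010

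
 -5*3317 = -16585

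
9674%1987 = 1726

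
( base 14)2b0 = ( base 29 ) IO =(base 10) 546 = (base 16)222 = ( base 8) 1042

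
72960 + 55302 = 128262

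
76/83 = 76/83 = 0.92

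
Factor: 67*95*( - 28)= - 2^2*5^1 * 7^1*19^1*67^1  =  - 178220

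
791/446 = 1  +  345/446 = 1.77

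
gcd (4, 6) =2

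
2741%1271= 199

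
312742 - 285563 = 27179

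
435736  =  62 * 7028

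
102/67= 1 + 35/67= 1.52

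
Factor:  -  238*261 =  -2^1 * 3^2  *  7^1 * 17^1*29^1=- 62118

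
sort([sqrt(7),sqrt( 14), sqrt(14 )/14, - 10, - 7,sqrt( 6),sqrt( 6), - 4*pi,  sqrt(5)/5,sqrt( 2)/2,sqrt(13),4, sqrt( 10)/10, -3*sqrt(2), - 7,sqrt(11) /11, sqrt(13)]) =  [ - 4*pi,  -  10, -7 , - 7,-3*sqrt( 2),sqrt(14 ) /14 , sqrt(11)/11,sqrt(10) /10,sqrt( 5 )/5, sqrt( 2)/2, sqrt(6), sqrt(6 ),sqrt(7),sqrt(13), sqrt(13 ), sqrt ( 14 ), 4 ]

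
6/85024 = 3/42512 = 0.00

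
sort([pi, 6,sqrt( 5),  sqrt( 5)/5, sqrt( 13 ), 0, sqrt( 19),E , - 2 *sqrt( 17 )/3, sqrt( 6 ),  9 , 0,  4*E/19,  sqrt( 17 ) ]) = [ - 2 * sqrt( 17 ) /3,0,0,sqrt(5)/5,4*E/19, sqrt(5 ), sqrt(6), E, pi,sqrt(13), sqrt( 17 ),sqrt( 19), 6,9 ]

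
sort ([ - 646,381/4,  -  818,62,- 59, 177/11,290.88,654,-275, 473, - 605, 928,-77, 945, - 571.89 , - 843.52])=[ - 843.52, - 818, - 646,-605, - 571.89, - 275,-77,-59, 177/11,  62,381/4, 290.88,473,  654 , 928 , 945]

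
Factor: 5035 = 5^1* 19^1*53^1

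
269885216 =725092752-455207536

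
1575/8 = 196+ 7/8=   196.88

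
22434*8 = 179472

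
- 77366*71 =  - 5492986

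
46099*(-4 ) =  - 184396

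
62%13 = 10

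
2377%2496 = 2377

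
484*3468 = 1678512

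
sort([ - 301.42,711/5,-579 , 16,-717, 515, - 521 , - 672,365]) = [  -  717 , - 672,-579 , - 521, - 301.42,16,711/5,365,515]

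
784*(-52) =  - 40768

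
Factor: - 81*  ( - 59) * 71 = 3^4*59^1*71^1 =339309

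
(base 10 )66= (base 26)2E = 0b1000010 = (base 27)2C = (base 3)2110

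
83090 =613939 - 530849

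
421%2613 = 421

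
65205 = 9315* 7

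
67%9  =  4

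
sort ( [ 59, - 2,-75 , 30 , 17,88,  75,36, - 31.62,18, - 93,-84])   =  [ - 93, -84,-75, - 31.62, -2,17, 18,30,36 , 59,75,88]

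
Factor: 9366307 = 331^1*28297^1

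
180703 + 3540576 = 3721279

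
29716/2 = 14858 = 14858.00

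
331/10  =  33+1/10 = 33.10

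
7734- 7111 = 623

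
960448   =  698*1376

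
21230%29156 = 21230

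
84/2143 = 84/2143  =  0.04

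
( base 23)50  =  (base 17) 6D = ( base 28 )43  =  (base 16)73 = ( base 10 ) 115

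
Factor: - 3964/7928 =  - 1/2=- 2^ ( - 1) 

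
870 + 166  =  1036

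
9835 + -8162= 1673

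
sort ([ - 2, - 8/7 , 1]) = [-2 , - 8/7,1 ]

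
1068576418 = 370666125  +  697910293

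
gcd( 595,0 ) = 595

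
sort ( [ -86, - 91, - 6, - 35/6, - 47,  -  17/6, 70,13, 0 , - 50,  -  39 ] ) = [ - 91, - 86,-50, - 47, - 39, -6, - 35/6, - 17/6,0, 13, 70 ] 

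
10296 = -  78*(-132) 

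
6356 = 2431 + 3925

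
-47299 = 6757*(  -  7 )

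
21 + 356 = 377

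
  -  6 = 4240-4246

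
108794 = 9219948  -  9111154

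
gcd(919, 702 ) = 1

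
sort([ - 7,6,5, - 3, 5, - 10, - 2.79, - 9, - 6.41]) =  [-10,-9, - 7,-6.41,-3, - 2.79,5, 5, 6 ] 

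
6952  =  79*88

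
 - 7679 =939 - 8618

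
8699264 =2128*4088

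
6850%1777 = 1519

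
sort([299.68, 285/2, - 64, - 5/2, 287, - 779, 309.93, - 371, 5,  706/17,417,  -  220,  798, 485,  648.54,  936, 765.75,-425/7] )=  [ - 779, -371, - 220, - 64, - 425/7, - 5/2,5 , 706/17, 285/2, 287, 299.68, 309.93,417,485,  648.54, 765.75,798,936 ]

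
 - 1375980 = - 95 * 14484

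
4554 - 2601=1953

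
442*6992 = 3090464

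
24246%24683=24246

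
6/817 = 6/817= 0.01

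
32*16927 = 541664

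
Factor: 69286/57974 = 49/41 = 7^2*41^( - 1)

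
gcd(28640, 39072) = 32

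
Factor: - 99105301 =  - 4957^1 * 19993^1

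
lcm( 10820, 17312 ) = 86560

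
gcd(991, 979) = 1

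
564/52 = 141/13 = 10.85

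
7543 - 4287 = 3256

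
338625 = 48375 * 7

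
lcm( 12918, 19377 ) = 38754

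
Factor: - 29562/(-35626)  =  3^1*13^1*47^( - 1) = 39/47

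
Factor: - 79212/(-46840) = 2^ (-1 )*3^1*5^ ( -1)*7^1*23^1*41^1*1171^(  -  1 ) = 19803/11710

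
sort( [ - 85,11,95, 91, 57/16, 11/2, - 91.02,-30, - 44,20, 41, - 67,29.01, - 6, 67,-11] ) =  [ - 91.02, - 85, - 67, - 44 , - 30, - 11,  -  6,57/16,  11/2, 11, 20, 29.01, 41, 67, 91,95]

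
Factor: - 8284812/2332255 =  - 2^2*3^1*5^( - 1 )*31^1 * 22271^1  *466451^(- 1)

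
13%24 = 13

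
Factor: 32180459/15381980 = 2^( - 2 )*5^( - 1 )*29^1*  251^1 * 509^( - 1)*1511^( - 1)*4421^1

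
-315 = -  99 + - 216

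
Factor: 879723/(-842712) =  - 2^(-3) * 3^1* 37^( -1)*103^1 = -309/296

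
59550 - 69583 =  - 10033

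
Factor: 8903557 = 13^1 * 684889^1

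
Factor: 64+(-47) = 17^1 =17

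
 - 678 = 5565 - 6243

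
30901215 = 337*91695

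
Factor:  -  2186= - 2^1*1093^1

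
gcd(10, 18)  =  2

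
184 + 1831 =2015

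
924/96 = 77/8 = 9.62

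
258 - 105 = 153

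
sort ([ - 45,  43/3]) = [  -  45, 43/3] 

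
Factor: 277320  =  2^3* 3^1*5^1*2311^1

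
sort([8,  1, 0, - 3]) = [-3 , 0, 1,8]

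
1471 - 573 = 898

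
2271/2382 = 757/794 = 0.95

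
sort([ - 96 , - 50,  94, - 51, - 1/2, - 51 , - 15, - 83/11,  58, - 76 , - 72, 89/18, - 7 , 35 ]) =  [ - 96, - 76 ,-72, - 51, - 51, - 50, - 15, - 83/11, - 7 ,-1/2, 89/18,35, 58,94 ] 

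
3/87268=3/87268   =  0.00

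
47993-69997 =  - 22004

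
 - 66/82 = - 33/41 = -0.80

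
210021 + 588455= 798476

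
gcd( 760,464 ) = 8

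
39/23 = 1 + 16/23 = 1.70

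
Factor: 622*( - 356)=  - 2^3*89^1* 311^1 = - 221432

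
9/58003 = 9/58003 = 0.00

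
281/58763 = 281/58763  =  0.00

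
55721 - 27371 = 28350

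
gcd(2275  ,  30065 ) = 35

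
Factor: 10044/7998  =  2^1 *3^3*43^( - 1)  =  54/43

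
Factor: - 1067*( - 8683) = 9264761=11^1*19^1*97^1 *457^1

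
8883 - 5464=3419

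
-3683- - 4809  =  1126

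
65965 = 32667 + 33298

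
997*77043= 76811871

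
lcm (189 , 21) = 189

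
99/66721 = 99/66721 = 0.00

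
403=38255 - 37852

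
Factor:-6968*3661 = - 2^3* 7^1*13^1*67^1*523^1  =  - 25509848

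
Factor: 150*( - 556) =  - 2^3*3^1*5^2*139^1 = - 83400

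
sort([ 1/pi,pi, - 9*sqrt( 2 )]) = [ -9*sqrt(2) , 1/pi, pi ] 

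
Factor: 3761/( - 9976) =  - 2^ ( - 3 )*29^( - 1 ) * 43^( - 1)*3761^1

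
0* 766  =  0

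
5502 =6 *917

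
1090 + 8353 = 9443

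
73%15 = 13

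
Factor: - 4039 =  - 7^1*577^1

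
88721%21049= 4525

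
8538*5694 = 48615372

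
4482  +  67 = 4549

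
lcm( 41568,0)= 0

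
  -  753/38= - 20 + 7/38=- 19.82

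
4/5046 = 2/2523 = 0.00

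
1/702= 1/702 = 0.00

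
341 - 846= - 505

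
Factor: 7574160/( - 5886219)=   -  132880/103267 = - 2^4*5^1*11^1*37^( - 1 )*151^1*2791^(-1)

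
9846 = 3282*3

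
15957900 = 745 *21420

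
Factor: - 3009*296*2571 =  - 2^3*3^2*17^1*37^1*59^1*857^1 = -2289897144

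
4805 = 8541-3736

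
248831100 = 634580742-385749642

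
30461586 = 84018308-53556722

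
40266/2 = 20133 = 20133.00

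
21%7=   0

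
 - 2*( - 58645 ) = 117290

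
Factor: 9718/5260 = 4859/2630 = 2^( - 1 )*5^ ( - 1 ) * 43^1*113^1*263^ ( - 1) 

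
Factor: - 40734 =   -  2^1 *3^2*31^1*73^1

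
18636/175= 18636/175=106.49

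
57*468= 26676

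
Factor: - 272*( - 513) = 2^4* 3^3*17^1*19^1 =139536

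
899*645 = 579855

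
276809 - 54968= 221841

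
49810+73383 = 123193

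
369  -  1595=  - 1226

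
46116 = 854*54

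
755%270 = 215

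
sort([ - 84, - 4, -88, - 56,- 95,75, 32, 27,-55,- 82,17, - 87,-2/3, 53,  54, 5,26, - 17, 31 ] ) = [ - 95,- 88, - 87, - 84, - 82, - 56, - 55 ,- 17, - 4 ,-2/3,  5,17  ,  26 , 27,31,32 , 53,54, 75]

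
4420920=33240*133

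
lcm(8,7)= 56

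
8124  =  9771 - 1647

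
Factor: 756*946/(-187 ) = - 2^3*3^3*7^1*17^( - 1)*43^1 =-65016/17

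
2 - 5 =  - 3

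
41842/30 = 1394 + 11/15 = 1394.73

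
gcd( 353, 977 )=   1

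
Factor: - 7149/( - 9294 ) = 2^( - 1)*1549^( - 1)*2383^1 = 2383/3098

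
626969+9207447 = 9834416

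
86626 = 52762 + 33864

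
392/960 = 49/120 = 0.41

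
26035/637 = 40 + 555/637 = 40.87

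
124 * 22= 2728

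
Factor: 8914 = 2^1*4457^1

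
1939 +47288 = 49227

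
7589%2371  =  476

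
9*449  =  4041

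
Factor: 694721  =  694721^1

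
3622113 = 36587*99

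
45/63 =5/7=0.71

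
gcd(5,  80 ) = 5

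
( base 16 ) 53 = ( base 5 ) 313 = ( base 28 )2r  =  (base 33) 2h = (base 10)83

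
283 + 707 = 990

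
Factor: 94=2^1*47^1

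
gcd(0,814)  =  814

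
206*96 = 19776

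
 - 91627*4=-366508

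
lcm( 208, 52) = 208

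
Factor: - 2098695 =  - 3^1*5^1*181^1*773^1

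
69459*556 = 38619204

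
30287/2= 15143 +1/2  =  15143.50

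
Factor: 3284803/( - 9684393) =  - 3^(-1)*137^ ( - 1 ) *743^1  *  4421^1*23563^( - 1 ) 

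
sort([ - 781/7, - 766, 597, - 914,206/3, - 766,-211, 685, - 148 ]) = [ - 914, - 766, - 766,-211, - 148, - 781/7,206/3,597,685 ]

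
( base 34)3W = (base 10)134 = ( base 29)4i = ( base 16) 86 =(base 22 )62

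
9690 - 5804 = 3886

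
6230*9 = 56070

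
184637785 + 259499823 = 444137608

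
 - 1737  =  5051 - 6788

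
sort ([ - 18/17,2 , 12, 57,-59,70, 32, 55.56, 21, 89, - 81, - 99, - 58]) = [ -99, - 81, - 59, - 58, - 18/17,2, 12,21 , 32,55.56, 57,70, 89] 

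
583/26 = 22 +11/26=22.42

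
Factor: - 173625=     -  3^1 * 5^3*463^1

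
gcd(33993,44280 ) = 27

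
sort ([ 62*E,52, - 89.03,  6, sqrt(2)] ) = [ - 89.03,sqrt(2), 6, 52 , 62*E ] 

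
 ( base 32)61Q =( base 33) 5mv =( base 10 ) 6202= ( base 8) 14072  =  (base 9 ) 8451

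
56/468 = 14/117  =  0.12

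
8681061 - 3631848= 5049213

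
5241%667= 572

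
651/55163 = 651/55163 = 0.01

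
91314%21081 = 6990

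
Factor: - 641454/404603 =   -  2^1 * 3^1 * 11^1*271^( - 1)*1493^( -1)*9719^1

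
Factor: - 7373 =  - 73^1*101^1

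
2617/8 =2617/8 = 327.12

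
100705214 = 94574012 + 6131202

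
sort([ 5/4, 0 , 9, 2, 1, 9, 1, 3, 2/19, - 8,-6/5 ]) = [ - 8,  -  6/5, 0 , 2/19, 1,1,5/4,2, 3,9,9]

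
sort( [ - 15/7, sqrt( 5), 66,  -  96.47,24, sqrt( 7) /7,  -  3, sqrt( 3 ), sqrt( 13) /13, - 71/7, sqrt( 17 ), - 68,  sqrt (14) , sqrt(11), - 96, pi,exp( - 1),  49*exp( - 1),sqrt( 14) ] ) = [ - 96.47, - 96,- 68 , - 71/7 , - 3, - 15/7 , sqrt( 13 ) /13, exp( - 1 ), sqrt(7)/7,  sqrt( 3 ) , sqrt( 5),  pi,sqrt(11 ), sqrt ( 14), sqrt( 14),sqrt(17),49*exp(-1), 24, 66] 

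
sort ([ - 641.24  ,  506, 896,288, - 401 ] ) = [ - 641.24, - 401, 288, 506, 896 ] 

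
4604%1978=648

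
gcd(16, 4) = 4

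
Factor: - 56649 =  - 3^1*23^1*821^1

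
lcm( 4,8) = 8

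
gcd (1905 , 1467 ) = 3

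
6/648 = 1/108  =  0.01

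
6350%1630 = 1460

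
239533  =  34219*7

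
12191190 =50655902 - 38464712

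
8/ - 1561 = - 1 + 1553/1561 = - 0.01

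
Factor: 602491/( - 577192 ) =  - 643/616 = - 2^ (-3)*7^( - 1) * 11^ (-1)*643^1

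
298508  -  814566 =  - 516058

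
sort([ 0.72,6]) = [ 0.72,6] 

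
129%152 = 129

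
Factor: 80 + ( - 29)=51 = 3^1*17^1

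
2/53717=2/53717 = 0.00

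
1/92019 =1/92019 = 0.00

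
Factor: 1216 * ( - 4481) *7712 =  - 42021885952 = -2^11*19^1 *241^1*4481^1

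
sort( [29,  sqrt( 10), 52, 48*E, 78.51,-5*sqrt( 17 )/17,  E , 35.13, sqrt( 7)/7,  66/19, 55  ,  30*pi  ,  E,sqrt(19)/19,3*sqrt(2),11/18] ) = [-5*sqrt ( 17)/17,sqrt(19) /19,sqrt( 7)/7, 11/18,E,E,  sqrt( 10),66/19, 3*  sqrt( 2),29 , 35.13,52,55, 78.51 , 30*pi, 48*E]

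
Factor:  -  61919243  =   - 23^1*359^1*7499^1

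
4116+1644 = 5760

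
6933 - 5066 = 1867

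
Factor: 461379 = 3^1 * 113^1*1361^1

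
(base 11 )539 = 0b1010000111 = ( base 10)647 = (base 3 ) 212222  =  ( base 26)ON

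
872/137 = 6+ 50/137 = 6.36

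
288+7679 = 7967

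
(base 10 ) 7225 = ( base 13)339A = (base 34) 68h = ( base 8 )16071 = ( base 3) 100220121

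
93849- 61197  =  32652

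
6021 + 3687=9708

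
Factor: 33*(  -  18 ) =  - 2^1*3^3*11^1 = - 594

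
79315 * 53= 4203695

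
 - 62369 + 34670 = -27699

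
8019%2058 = 1845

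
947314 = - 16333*(-58 )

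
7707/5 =7707/5=1541.40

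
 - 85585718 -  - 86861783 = 1276065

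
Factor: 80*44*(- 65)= - 228800 =- 2^6 * 5^2*11^1*13^1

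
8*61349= 490792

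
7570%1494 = 100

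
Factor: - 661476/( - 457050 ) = 2^1* 5^ ( - 2)*11^(-1)*199^1 = 398/275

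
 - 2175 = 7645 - 9820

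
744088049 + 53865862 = 797953911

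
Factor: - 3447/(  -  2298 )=3/2=2^( - 1 )*3^1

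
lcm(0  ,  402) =0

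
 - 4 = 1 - 5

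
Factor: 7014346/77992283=2^1*19^ ( - 1)*29^1*120937^1*4104857^ (-1)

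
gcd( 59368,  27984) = 8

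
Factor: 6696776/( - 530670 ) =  - 3348388/265335 = - 2^2 * 3^( - 1)*5^( - 1 )*7^(-2)*17^1 * 19^(-2) * 41^1*1201^1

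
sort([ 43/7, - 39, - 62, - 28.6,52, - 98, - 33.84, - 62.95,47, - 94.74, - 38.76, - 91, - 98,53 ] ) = [ - 98, - 98,-94.74, - 91,-62.95, - 62,- 39, - 38.76, - 33.84, - 28.6,43/7,47, 52, 53] 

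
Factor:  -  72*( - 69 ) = 4968 = 2^3*3^3*23^1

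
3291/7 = 470 + 1/7 = 470.14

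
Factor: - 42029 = - 13^1*53^1* 61^1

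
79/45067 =79/45067=0.00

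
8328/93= 2776/31 = 89.55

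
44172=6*7362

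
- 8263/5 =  - 1653 + 2/5 = - 1652.60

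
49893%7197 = 6711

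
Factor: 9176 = 2^3*31^1*37^1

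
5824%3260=2564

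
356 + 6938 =7294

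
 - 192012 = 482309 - 674321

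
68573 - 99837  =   - 31264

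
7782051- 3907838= 3874213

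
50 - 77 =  - 27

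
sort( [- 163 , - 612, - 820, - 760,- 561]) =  [-820 , - 760, - 612, - 561, - 163]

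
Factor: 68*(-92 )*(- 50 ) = 312800  =  2^5*5^2*17^1 * 23^1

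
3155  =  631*5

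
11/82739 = 11/82739  =  0.00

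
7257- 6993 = 264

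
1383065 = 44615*31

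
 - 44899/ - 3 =44899/3= 14966.33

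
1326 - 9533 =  - 8207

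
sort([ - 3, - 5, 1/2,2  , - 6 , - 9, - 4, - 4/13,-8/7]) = [-9, - 6, - 5, - 4, - 3, - 8/7, - 4/13,  1/2,2] 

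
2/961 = 2/961 = 0.00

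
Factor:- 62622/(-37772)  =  2^( - 1 )*3^2*7^1*19^(-1) = 63/38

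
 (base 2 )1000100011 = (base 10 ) 547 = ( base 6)2311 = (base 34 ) g3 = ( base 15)267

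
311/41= 7 + 24/41  =  7.59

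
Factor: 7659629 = 37^1*207017^1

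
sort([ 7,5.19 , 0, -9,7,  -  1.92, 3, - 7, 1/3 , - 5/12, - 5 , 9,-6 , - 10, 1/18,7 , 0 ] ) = [ - 10 , - 9 , - 7, - 6, - 5 , - 1.92, - 5/12,0,0, 1/18, 1/3,  3, 5.19, 7,7, 7, 9 ] 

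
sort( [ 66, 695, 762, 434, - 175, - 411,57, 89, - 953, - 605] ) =[-953, - 605, - 411, - 175 , 57,66,89,434,695,762 ]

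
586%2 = 0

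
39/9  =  4 + 1/3 =4.33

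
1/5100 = 1/5100 = 0.00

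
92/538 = 46/269=0.17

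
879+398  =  1277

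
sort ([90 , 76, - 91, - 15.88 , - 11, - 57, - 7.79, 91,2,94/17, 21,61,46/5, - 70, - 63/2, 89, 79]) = [-91, - 70,  -  57,  -  63/2, - 15.88,-11, - 7.79,2,  94/17,  46/5,21, 61 , 76,79,89, 90, 91] 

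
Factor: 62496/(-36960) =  - 93/55 = - 3^1*5^( - 1 )* 11^( - 1 )  *  31^1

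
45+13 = 58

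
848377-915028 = -66651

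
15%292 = 15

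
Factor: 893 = 19^1 * 47^1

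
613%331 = 282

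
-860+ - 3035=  - 3895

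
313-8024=-7711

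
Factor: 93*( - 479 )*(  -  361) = 16081467= 3^1*19^2*31^1*479^1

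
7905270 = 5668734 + 2236536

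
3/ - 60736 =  - 3/60736 = - 0.00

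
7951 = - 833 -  - 8784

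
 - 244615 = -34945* 7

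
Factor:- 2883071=- 2883071^1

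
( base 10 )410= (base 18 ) 14e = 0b110011010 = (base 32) cq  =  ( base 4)12122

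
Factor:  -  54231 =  - 3^1*  18077^1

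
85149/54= 1576+5/6= 1576.83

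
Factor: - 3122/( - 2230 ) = 7/5 = 5^( - 1) * 7^1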